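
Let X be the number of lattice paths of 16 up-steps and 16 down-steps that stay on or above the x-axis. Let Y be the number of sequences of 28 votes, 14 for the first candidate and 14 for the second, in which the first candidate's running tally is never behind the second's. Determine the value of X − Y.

Dyck paths of semilength n (length 2n) are counted by C_n; here n = 16. So X = C_16 = 35357670.
Reading a vote for the leader as '(' and for the other as ')' turns such a sequence into a balanced string of 14 pairs, so the count is C_14. So Y = C_14 = 2674440.
X − Y = 35357670 − 2674440 = 32683230.

32683230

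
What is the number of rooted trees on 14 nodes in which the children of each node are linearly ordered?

742900

A rooted plane tree on 14 nodes has 13 edges, and such trees are counted by C_13.
C_13 = C_12 · 2(2·12+1)/(12+2) = 208012 · 50/14 = 742900.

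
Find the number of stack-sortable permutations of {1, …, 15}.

9694845

By Knuth's characterisation, the stack-sortable permutations of length 15 are the 231-avoiders, numbering C_15.
C_15 = 9694845.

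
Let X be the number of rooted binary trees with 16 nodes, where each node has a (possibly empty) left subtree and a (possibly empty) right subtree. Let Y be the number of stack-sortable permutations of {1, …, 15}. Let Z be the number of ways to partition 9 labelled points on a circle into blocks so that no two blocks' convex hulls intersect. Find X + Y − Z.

Binary trees (left/right distinguished) on n nodes are counted by C_n; here n = 16. So X = C_16 = 35357670.
By Knuth's characterisation, the stack-sortable permutations of length 15 are the 231-avoiders, numbering C_15. So Y = C_15 = 9694845.
Non-crossing partitions of an n-element set are counted by C_n; here n = 9. So Z = C_9 = 4862.
X + Y − Z = 35357670 + 9694845 − 4862 = 45047653.

45047653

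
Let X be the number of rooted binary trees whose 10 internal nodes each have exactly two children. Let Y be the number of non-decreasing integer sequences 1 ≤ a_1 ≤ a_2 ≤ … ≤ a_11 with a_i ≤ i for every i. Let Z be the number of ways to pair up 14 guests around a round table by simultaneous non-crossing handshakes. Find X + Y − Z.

75153

Full binary trees with n internal nodes are counted by C_n; here n = 10. So X = C_10 = 16796.
Weakly increasing sequences with a_i ≤ i biject with Dyck paths of semilength 11, so there are C_11. So Y = C_11 = 58786.
With 14 = 2·7 people, non-crossing handshake pairings are non-crossing perfect matchings on a circle, counted by C_7. So Z = C_7 = 429.
X + Y − Z = 16796 + 58786 − 429 = 75153.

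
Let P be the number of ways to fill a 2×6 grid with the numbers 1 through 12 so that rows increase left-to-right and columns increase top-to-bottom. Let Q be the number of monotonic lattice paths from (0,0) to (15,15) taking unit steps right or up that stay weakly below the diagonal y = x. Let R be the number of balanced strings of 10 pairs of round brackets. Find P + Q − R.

Standard Young tableaux of shape 2×n are counted by C_n; here n = 6. So P = C_6 = 132.
Sub-diagonal monotone paths from (0,0) to (15,15) biject with Dyck paths of semilength 15, giving C_15. So Q = C_15 = 9694845.
With 10 pairs the number of balanced bracket strings is the Catalan number C_10. So R = C_10 = 16796.
P + Q − R = 132 + 9694845 − 16796 = 9678181.

9678181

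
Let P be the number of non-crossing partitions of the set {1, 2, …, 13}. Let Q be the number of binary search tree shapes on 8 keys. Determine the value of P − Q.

The non-crossing partitions of [13] form a lattice of size C_13. So P = C_13 = 742900.
There are C_n binary search tree shapes on n keys; with n = 8 that is C_8. So Q = C_8 = 1430.
P − Q = 742900 − 1430 = 741470.

741470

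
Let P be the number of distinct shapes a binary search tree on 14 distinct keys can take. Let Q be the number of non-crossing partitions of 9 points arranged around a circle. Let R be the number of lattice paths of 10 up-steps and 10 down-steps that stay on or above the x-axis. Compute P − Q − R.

2652782

Binary trees (left/right distinguished) on n nodes are counted by C_n; here n = 14. So P = C_14 = 2674440.
Non-crossing partitions of an n-element set are counted by C_n; here n = 9. So Q = C_9 = 4862.
Dyck paths of semilength n (length 2n) are counted by C_n; here n = 10. So R = C_10 = 16796.
P − Q − R = 2674440 − 4862 − 16796 = 2652782.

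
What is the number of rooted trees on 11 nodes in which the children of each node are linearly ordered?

16796

Rooted ordered (plane) trees on m nodes have m−1 edges and are counted by C_{m−1}; m = 11 gives C_10.
C_10 = C_9 · 2(2·9+1)/(9+2) = 4862 · 38/11 = 16796.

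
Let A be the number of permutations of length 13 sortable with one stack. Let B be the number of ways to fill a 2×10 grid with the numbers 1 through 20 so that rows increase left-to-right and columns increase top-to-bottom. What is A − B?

Stack-sortable permutations are exactly the 231-avoiding ones, counted by C_n; here n = 13. So A = C_13 = 742900.
By the hook-length formula (or a Dyck-path bijection), SYT of shape 2×10 number C_10. So B = C_10 = 16796.
A − B = 742900 − 16796 = 726104.

726104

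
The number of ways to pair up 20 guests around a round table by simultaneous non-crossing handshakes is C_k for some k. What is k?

10

With 20 = 2·10 people, non-crossing handshake pairings are non-crossing perfect matchings on a circle, counted by C_10.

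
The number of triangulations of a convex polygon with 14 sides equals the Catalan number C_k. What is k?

12

The number of triangulations of a 14-gon is the Catalan number C_12 (index = sides − 2).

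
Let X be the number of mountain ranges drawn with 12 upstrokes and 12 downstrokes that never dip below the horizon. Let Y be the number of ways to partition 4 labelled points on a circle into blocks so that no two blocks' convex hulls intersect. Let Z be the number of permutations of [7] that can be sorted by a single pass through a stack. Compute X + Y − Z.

207597

Dyck paths of semilength n (length 2n) are counted by C_n; here n = 12. So X = C_12 = 208012.
The non-crossing partitions of [4] form a lattice of size C_4. So Y = C_4 = 14.
Stack-sortable permutations are exactly the 231-avoiding ones, counted by C_n; here n = 7. So Z = C_7 = 429.
X + Y − Z = 208012 + 14 − 429 = 207597.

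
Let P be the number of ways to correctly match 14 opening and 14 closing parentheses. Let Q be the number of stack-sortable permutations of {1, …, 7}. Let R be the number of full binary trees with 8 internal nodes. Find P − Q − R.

Balanced strings of n pairs of brackets are counted by C_n; here n = 14. So P = C_14 = 2674440.
Stack-sortable permutations are exactly the 231-avoiding ones, counted by C_n; here n = 7. So Q = C_7 = 429.
Full binary trees with n internal nodes are counted by C_n; here n = 8. So R = C_8 = 1430.
P − Q − R = 2674440 − 429 − 1430 = 2672581.

2672581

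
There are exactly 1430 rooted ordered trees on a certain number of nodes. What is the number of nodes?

Rooted ordered trees on m nodes are counted by C_{m−1}; 1430 = C_8.
So the index is 8, and the number of nodes is 8 + 1 = 9.

9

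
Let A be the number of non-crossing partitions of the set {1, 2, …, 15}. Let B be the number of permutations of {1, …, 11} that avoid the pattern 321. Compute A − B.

Non-crossing partitions of an n-element set are counted by C_n; here n = 15. So A = C_15 = 9694845.
Permutations of [n] avoiding any single length-3 pattern are counted by C_n; here n = 11. So B = C_11 = 58786.
A − B = 9694845 − 58786 = 9636059.

9636059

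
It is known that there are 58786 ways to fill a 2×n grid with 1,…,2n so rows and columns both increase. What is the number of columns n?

Standard Young tableaux of shape 2×n are counted by C_n, and C_11 = 58786.

11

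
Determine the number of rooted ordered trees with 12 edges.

208012

Rooted ordered trees with n edges are counted by C_n; here n = 12.
C_12 = C_11 · 2(2·11+1)/(11+2) = 58786 · 46/13 = 208012.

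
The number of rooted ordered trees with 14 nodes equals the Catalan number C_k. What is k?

Rooted ordered (plane) trees on m nodes have m−1 edges and are counted by C_{m−1}; m = 14 gives C_13.

13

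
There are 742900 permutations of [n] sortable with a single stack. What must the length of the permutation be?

13

Stack-sortable permutations of [n] are counted by C_n. Since C_13 = 742900, the index is 13.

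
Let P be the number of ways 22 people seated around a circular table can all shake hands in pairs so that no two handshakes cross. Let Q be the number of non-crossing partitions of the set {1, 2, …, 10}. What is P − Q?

Non-crossing handshake pairings of 2n people are counted by C_n; 22 people gives n = 11. So P = C_11 = 58786.
Non-crossing partitions of an n-element set are counted by C_n; here n = 10. So Q = C_10 = 16796.
P − Q = 58786 − 16796 = 41990.

41990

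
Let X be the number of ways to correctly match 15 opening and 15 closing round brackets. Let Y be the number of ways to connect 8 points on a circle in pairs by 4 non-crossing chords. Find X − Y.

9694831

A balanced arrangement of 15 bracket pairs is a Dyck word of semilength 15, so the count is C_15. So X = C_15 = 9694845.
Pairing 8 circle points by 4 non-crossing chords gives C_4 matchings. So Y = C_4 = 14.
X − Y = 9694845 − 14 = 9694831.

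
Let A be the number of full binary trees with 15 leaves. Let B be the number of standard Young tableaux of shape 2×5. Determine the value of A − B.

A full binary tree with L leaves has L−1 internal nodes and is counted by C_{L−1}; L = 15 gives C_14. So A = C_14 = 2674440.
Standard Young tableaux of shape 2×n are counted by C_n; here n = 5. So B = C_5 = 42.
A − B = 2674440 − 42 = 2674398.

2674398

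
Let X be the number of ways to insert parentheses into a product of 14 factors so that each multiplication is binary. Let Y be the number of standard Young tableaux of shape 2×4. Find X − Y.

742886

Parenthesizations of m factors correspond to full binary trees with m leaves, counted by C_{m−1}; m = 14 gives C_13. So X = C_13 = 742900.
Standard Young tableaux of shape 2×n are counted by C_n; here n = 4. So Y = C_4 = 14.
X − Y = 742900 − 14 = 742886.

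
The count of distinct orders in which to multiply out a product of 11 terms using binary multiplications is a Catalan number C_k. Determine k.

10

Ways to associate a product of 11 factors correspond to binary trees on 11 leaves, so the count is C_10.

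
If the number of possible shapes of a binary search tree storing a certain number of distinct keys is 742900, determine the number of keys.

Binary search tree shapes on n keys are counted by C_n. Since C_13 = 742900, the index is 13.

13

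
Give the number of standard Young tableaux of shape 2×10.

16796

Standard Young tableaux of shape 2×n are counted by C_n; here n = 10.
C_10 = C(20,10)/11 = 184756/11 = 16796.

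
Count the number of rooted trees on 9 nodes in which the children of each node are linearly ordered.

A rooted plane tree on 9 nodes has 8 edges, and such trees are counted by C_8.
C_8 = C(16,8)/9 = 12870/9 = 1430.

1430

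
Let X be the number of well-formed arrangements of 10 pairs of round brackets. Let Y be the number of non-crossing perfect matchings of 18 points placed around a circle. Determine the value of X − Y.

A balanced arrangement of 10 bracket pairs is a Dyck word of semilength 10, so the count is C_10. So X = C_10 = 16796.
Non-crossing perfect matchings of 2n points on a circle are counted by C_n; with 18 points, n = 9. So Y = C_9 = 4862.
X − Y = 16796 − 4862 = 11934.

11934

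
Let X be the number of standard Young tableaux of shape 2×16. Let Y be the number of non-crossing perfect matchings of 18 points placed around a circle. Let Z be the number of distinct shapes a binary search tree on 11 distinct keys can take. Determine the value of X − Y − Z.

By the hook-length formula (or a Dyck-path bijection), SYT of shape 2×16 number C_16. So X = C_16 = 35357670.
Non-crossing perfect matchings of 2n points on a circle are counted by C_n; with 18 points, n = 9. So Y = C_9 = 4862.
Rooted binary trees with 11 nodes (each child slot possibly empty) number C_11. So Z = C_11 = 58786.
X − Y − Z = 35357670 − 4862 − 58786 = 35294022.

35294022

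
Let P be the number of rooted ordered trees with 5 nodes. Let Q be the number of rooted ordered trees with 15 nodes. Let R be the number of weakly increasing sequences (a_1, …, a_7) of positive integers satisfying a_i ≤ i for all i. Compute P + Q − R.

A rooted plane tree on 5 nodes has 4 edges, and such trees are counted by C_4. So P = C_4 = 14.
Rooted ordered (plane) trees on m nodes have m−1 edges and are counted by C_{m−1}; m = 15 gives C_14. So Q = C_14 = 2674440.
Weakly increasing sequences with a_i ≤ i biject with Dyck paths of semilength 7, so there are C_7. So R = C_7 = 429.
P + Q − R = 14 + 2674440 − 429 = 2674025.

2674025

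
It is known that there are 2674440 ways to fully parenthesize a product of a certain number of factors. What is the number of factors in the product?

Parenthesizations of m factors are counted by C_{m−1}, and C_14 = 2674440.
So the index is 14, and the number of factors is 14 + 1 = 15.

15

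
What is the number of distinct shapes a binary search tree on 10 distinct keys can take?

Binary trees (left/right distinguished) on n nodes are counted by C_n; here n = 10.
C_10 = 16796.

16796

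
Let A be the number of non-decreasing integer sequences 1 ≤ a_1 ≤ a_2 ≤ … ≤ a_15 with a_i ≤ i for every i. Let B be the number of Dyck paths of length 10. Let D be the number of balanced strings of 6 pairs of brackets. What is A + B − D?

Such sub-staircase sequences of length n are counted by C_n; here n = 15. So A = C_15 = 9694845.
A Dyck path with 5 up-steps and 5 down-steps has semilength 5, so there are C_5 of them. So B = C_5 = 42.
With 6 pairs the number of balanced bracket strings is the Catalan number C_6. So D = C_6 = 132.
A + B − D = 9694845 + 42 − 132 = 9694755.

9694755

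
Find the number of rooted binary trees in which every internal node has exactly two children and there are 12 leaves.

A full binary tree with L leaves has L−1 internal nodes and is counted by C_{L−1}; L = 12 gives C_11.
C_11 = C(22,11)/12 = 705432/12 = 58786.

58786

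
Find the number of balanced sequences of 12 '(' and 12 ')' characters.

208012

A balanced arrangement of 12 bracket pairs is a Dyck word of semilength 12, so the count is C_12.
C_12 = 208012.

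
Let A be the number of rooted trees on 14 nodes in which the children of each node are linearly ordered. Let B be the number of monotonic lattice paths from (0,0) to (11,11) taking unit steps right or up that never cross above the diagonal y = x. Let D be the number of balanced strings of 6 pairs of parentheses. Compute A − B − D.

683982

A rooted plane tree on 14 nodes has 13 edges, and such trees are counted by C_13. So A = C_13 = 742900.
Sub-diagonal monotone paths from (0,0) to (11,11) biject with Dyck paths of semilength 11, giving C_11. So B = C_11 = 58786.
With 6 pairs the number of balanced bracket strings is the Catalan number C_6. So D = C_6 = 132.
A − B − D = 742900 − 58786 − 132 = 683982.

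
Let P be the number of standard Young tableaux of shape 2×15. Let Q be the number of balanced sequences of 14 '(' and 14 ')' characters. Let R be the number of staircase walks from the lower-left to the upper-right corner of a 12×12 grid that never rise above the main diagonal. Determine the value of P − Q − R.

By the hook-length formula (or a Dyck-path bijection), SYT of shape 2×15 number C_15. So P = C_15 = 9694845.
Balanced strings of n pairs of brackets are counted by C_n; here n = 14. So Q = C_14 = 2674440.
Monotone paths in an n×n grid that stay weakly below the diagonal are counted by C_n; here n = 12. So R = C_12 = 208012.
P − Q − R = 9694845 − 2674440 − 208012 = 6812393.

6812393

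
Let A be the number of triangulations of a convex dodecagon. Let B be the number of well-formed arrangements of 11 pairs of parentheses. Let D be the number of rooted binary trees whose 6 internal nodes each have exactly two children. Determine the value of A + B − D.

The number of triangulations of a 12-gon is the Catalan number C_10 (index = sides − 2). So A = C_10 = 16796.
Balanced strings of n pairs of brackets are counted by C_n; here n = 11. So B = C_11 = 58786.
The number of full binary trees on 6 internal nodes is the Catalan number C_6. So D = C_6 = 132.
A + B − D = 16796 + 58786 − 132 = 75450.

75450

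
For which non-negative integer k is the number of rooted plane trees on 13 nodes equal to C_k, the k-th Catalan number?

12

A rooted plane tree on 13 nodes has 12 edges, and such trees are counted by C_12.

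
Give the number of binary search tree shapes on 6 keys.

There are C_n binary search tree shapes on n keys; with n = 6 that is C_6.
C_6 = C_5 · 2(2·5+1)/(5+2) = 42 · 22/7 = 132.

132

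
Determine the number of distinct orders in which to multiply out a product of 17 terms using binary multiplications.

35357670

Ways to associate a product of 17 factors correspond to binary trees on 17 leaves, so the count is C_16.
C_16 = 35357670.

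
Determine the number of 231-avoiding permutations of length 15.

For any fixed pattern of length 3, the pattern-avoiding permutations of [15] number C_15.
C_15 = C(30,15)/16 = 155117520/16 = 9694845.

9694845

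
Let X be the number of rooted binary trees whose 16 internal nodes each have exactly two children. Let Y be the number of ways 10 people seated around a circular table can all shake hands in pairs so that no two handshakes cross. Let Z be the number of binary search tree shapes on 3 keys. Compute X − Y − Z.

35357623

Full binary trees with n internal nodes are counted by C_n; here n = 16. So X = C_16 = 35357670.
Non-crossing handshake pairings of 2n people are counted by C_n; 10 people gives n = 5. So Y = C_5 = 42.
Binary trees (left/right distinguished) on n nodes are counted by C_n; here n = 3. So Z = C_3 = 5.
X − Y − Z = 35357670 − 42 − 5 = 35357623.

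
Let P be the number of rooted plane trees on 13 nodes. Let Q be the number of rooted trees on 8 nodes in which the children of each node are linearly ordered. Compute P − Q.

207583

A rooted plane tree on 13 nodes has 12 edges, and such trees are counted by C_12. So P = C_12 = 208012.
Rooted ordered (plane) trees on m nodes have m−1 edges and are counted by C_{m−1}; m = 8 gives C_7. So Q = C_7 = 429.
P − Q = 208012 − 429 = 207583.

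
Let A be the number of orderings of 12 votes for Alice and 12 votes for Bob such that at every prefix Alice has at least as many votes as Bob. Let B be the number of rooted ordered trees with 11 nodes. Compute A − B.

191216

Reading a vote for the leader as '(' and for the other as ')' turns such a sequence into a balanced string of 12 pairs, so the count is C_12. So A = C_12 = 208012.
A rooted plane tree on 11 nodes has 10 edges, and such trees are counted by C_10. So B = C_10 = 16796.
A − B = 208012 − 16796 = 191216.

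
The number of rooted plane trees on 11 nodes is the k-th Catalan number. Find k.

10

A rooted plane tree on 11 nodes has 10 edges, and such trees are counted by C_10.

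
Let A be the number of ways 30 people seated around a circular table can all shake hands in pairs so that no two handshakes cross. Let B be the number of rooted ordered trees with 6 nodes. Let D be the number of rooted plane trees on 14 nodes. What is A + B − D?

8951987

With 30 = 2·15 people, non-crossing handshake pairings are non-crossing perfect matchings on a circle, counted by C_15. So A = C_15 = 9694845.
A rooted plane tree on 6 nodes has 5 edges, and such trees are counted by C_5. So B = C_5 = 42.
A rooted plane tree on 14 nodes has 13 edges, and such trees are counted by C_13. So D = C_13 = 742900.
A + B − D = 9694845 + 42 − 742900 = 8951987.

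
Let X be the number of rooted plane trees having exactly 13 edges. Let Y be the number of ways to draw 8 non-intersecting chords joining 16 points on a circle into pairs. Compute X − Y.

Rooted ordered trees with n edges are counted by C_n; here n = 13. So X = C_13 = 742900.
Non-crossing perfect matchings of 2n points on a circle are counted by C_n; with 16 points, n = 8. So Y = C_8 = 1430.
X − Y = 742900 − 1430 = 741470.

741470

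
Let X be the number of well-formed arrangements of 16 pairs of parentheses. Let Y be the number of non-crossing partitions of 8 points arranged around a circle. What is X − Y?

35356240

Balanced strings of n pairs of brackets are counted by C_n; here n = 16. So X = C_16 = 35357670.
Non-crossing partitions of an n-element set are counted by C_n; here n = 8. So Y = C_8 = 1430.
X − Y = 35357670 − 1430 = 35356240.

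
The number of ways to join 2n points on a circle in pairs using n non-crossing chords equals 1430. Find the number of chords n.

Non-crossing pairings of 2n points on a circle are counted by C_n, and C_8 = 1430.

8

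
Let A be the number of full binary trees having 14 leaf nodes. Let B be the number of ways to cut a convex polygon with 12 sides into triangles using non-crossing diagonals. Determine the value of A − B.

726104

A full binary tree with L leaves has L−1 internal nodes and is counted by C_{L−1}; L = 14 gives C_13. So A = C_13 = 742900.
A convex 12-gon is triangulated into 10 triangles, and the number of such triangulations is the Catalan number C_{12−2} = C_10. So B = C_10 = 16796.
A − B = 742900 − 16796 = 726104.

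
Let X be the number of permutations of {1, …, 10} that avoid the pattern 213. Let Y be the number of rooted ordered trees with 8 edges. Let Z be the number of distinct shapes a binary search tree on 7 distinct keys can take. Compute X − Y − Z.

For any fixed pattern of length 3, the pattern-avoiding permutations of [10] number C_10. So X = C_10 = 16796.
Rooted ordered trees with n edges are counted by C_n; here n = 8. So Y = C_8 = 1430.
Binary trees (left/right distinguished) on n nodes are counted by C_n; here n = 7. So Z = C_7 = 429.
X − Y − Z = 16796 − 1430 − 429 = 14937.

14937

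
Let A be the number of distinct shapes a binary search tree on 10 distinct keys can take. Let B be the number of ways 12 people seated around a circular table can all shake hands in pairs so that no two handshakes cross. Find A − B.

There are C_n binary search tree shapes on n keys; with n = 10 that is C_10. So A = C_10 = 16796.
Non-crossing handshake pairings of 2n people are counted by C_n; 12 people gives n = 6. So B = C_6 = 132.
A − B = 16796 − 132 = 16664.

16664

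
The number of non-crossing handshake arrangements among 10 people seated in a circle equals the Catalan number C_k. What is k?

5

With 10 = 2·5 people, non-crossing handshake pairings are non-crossing perfect matchings on a circle, counted by C_5.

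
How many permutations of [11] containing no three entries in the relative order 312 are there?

For any fixed pattern of length 3, the pattern-avoiding permutations of [11] number C_11.
C_11 = C(22,11)/12 = 705432/12 = 58786.

58786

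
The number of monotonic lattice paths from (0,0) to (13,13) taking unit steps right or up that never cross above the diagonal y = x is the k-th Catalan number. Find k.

Sub-diagonal monotone paths from (0,0) to (13,13) biject with Dyck paths of semilength 13, giving C_13.

13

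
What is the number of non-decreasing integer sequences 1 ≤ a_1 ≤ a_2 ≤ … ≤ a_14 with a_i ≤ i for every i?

2674440

Such sub-staircase sequences of length n are counted by C_n; here n = 14.
C_14 = C_13 · 2(2·13+1)/(13+2) = 742900 · 54/15 = 2674440.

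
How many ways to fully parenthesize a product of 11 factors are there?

16796

Bracketing 11 factors into binary products is counted by C_{11−1} = C_10.
C_10 = C_9 · 2(2·9+1)/(9+2) = 4862 · 38/11 = 16796.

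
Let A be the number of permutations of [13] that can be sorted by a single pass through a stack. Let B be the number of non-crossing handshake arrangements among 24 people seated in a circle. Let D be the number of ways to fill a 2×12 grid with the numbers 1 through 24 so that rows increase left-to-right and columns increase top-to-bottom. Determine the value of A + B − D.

742900

By Knuth's characterisation, the stack-sortable permutations of length 13 are the 231-avoiders, numbering C_13. So A = C_13 = 742900.
With 24 = 2·12 people, non-crossing handshake pairings are non-crossing perfect matchings on a circle, counted by C_12. So B = C_12 = 208012.
Standard Young tableaux of shape 2×n are counted by C_n; here n = 12. So D = C_12 = 208012.
A + B − D = 742900 + 208012 − 208012 = 742900.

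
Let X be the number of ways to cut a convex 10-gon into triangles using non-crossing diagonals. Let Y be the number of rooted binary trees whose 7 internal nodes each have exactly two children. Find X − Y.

1001

The number of triangulations of a 10-gon is the Catalan number C_8 (index = sides − 2). So X = C_8 = 1430.
The number of full binary trees on 7 internal nodes is the Catalan number C_7. So Y = C_7 = 429.
X − Y = 1430 − 429 = 1001.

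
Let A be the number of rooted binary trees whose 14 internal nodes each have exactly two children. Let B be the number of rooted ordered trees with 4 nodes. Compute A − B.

The number of full binary trees on 14 internal nodes is the Catalan number C_14. So A = C_14 = 2674440.
A rooted plane tree on 4 nodes has 3 edges, and such trees are counted by C_3. So B = C_3 = 5.
A − B = 2674440 − 5 = 2674435.

2674435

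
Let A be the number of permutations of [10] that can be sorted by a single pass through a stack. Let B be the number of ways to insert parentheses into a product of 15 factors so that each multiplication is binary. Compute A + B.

2691236

Stack-sortable permutations are exactly the 231-avoiding ones, counted by C_n; here n = 10. So A = C_10 = 16796.
Bracketing 15 factors into binary products is counted by C_{15−1} = C_14. So B = C_14 = 2674440.
A + B = 16796 + 2674440 = 2691236.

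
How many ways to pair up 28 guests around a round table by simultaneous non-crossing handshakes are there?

2674440

With 28 = 2·14 people, non-crossing handshake pairings are non-crossing perfect matchings on a circle, counted by C_14.
C_14 = C_13 · 2(2·13+1)/(13+2) = 742900 · 54/15 = 2674440.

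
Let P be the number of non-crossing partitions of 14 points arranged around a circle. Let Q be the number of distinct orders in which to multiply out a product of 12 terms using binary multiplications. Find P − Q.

2615654

Non-crossing partitions of an n-element set are counted by C_n; here n = 14. So P = C_14 = 2674440.
Bracketing 12 factors into binary products is counted by C_{12−1} = C_11. So Q = C_11 = 58786.
P − Q = 2674440 − 58786 = 2615654.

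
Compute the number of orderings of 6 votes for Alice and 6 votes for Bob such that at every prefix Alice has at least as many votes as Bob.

Ballot sequences with n votes each where one side never trails are Dyck words, counted by C_n; here n = 6.
C_6 = C(12,6)/7 = 924/7 = 132.

132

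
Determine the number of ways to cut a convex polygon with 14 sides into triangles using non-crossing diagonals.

A convex 14-gon is triangulated into 12 triangles, and the number of such triangulations is the Catalan number C_{14−2} = C_12.
C_12 = C(24,12)/13 = 2704156/13 = 208012.

208012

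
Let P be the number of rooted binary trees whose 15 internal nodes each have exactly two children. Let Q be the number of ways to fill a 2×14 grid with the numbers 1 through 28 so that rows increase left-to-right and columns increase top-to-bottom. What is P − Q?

7020405

Full binary trees with n internal nodes are counted by C_n; here n = 15. So P = C_15 = 9694845.
By the hook-length formula (or a Dyck-path bijection), SYT of shape 2×14 number C_14. So Q = C_14 = 2674440.
P − Q = 9694845 − 2674440 = 7020405.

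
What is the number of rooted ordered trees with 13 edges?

Rooted ordered trees with n edges are counted by C_n; here n = 13.
C_13 = C(26,13)/14 = 10400600/14 = 742900.

742900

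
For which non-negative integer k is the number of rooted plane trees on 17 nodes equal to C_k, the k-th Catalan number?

Rooted ordered (plane) trees on m nodes have m−1 edges and are counted by C_{m−1}; m = 17 gives C_16.

16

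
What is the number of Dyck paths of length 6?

A Dyck path with 3 up-steps and 3 down-steps has semilength 3, so there are C_3 of them.
C_3 = C(6,3)/4 = 20/4 = 5.

5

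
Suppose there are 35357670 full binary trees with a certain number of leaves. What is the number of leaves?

Full binary trees with L leaves are counted by C_{L−1}; 35357670 = C_16.
So the index is 16, and the number of leaves is 16 + 1 = 17.

17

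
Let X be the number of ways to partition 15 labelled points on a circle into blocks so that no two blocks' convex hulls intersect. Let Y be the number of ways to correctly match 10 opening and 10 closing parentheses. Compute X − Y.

9678049

The non-crossing partitions of [15] form a lattice of size C_15. So X = C_15 = 9694845.
With 10 pairs the number of balanced bracket strings is the Catalan number C_10. So Y = C_10 = 16796.
X − Y = 9694845 − 16796 = 9678049.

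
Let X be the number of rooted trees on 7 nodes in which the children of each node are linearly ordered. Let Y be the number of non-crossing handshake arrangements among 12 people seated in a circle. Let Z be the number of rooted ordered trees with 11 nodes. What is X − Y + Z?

A rooted plane tree on 7 nodes has 6 edges, and such trees are counted by C_6. So X = C_6 = 132.
With 12 = 2·6 people, non-crossing handshake pairings are non-crossing perfect matchings on a circle, counted by C_6. So Y = C_6 = 132.
A rooted plane tree on 11 nodes has 10 edges, and such trees are counted by C_10. So Z = C_10 = 16796.
X − Y + Z = 132 − 132 + 16796 = 16796.

16796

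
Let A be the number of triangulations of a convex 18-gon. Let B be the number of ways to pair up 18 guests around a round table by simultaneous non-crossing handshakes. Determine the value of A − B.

35352808

A convex 18-gon is triangulated into 16 triangles, and the number of such triangulations is the Catalan number C_{18−2} = C_16. So A = C_16 = 35357670.
With 18 = 2·9 people, non-crossing handshake pairings are non-crossing perfect matchings on a circle, counted by C_9. So B = C_9 = 4862.
A − B = 35357670 − 4862 = 35352808.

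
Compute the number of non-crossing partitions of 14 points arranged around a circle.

The non-crossing partitions of [14] form a lattice of size C_14.
C_14 = C_13 · 2(2·13+1)/(13+2) = 742900 · 54/15 = 2674440.

2674440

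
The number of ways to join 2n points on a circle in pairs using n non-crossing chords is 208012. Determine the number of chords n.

Non-crossing pairings of 2n points on a circle are counted by C_n. The Catalan number equal to 208012 is C_12.

12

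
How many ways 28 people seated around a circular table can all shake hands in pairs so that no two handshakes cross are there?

2674440

With 28 = 2·14 people, non-crossing handshake pairings are non-crossing perfect matchings on a circle, counted by C_14.
C_14 = C(28,14)/15 = 40116600/15 = 2674440.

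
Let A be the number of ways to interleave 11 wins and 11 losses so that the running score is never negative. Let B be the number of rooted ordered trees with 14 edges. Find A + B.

2733226

Ballot sequences with n votes each where one side never trails are Dyck words, counted by C_n; here n = 11. So A = C_11 = 58786.
Rooted ordered trees with n edges are counted by C_n; here n = 14. So B = C_14 = 2674440.
A + B = 58786 + 2674440 = 2733226.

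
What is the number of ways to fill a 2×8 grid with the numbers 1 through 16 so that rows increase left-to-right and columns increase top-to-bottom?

By the hook-length formula (or a Dyck-path bijection), SYT of shape 2×8 number C_8.
C_8 = C(16,8)/9 = 12870/9 = 1430.

1430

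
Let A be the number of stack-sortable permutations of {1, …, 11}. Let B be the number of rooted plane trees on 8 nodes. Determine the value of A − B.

By Knuth's characterisation, the stack-sortable permutations of length 11 are the 231-avoiders, numbering C_11. So A = C_11 = 58786.
A rooted plane tree on 8 nodes has 7 edges, and such trees are counted by C_7. So B = C_7 = 429.
A − B = 58786 − 429 = 58357.

58357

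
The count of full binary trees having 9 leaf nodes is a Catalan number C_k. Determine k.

8

A full binary tree with L leaves has L−1 internal nodes and is counted by C_{L−1}; L = 9 gives C_8.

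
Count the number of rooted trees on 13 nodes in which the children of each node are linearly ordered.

A rooted plane tree on 13 nodes has 12 edges, and such trees are counted by C_12.
C_12 = C(24,12)/13 = 2704156/13 = 208012.

208012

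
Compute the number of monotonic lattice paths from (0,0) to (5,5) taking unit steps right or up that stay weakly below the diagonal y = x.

Monotone paths in an n×n grid that stay weakly below the diagonal are counted by C_n; here n = 5.
C_5 = C_4 · 2(2·4+1)/(4+2) = 14 · 18/6 = 42.

42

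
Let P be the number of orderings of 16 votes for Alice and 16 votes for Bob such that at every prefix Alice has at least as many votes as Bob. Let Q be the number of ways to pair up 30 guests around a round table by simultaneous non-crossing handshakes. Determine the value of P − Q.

25662825

Ballot sequences with n votes each where one side never trails are Dyck words, counted by C_n; here n = 16. So P = C_16 = 35357670.
With 30 = 2·15 people, non-crossing handshake pairings are non-crossing perfect matchings on a circle, counted by C_15. So Q = C_15 = 9694845.
P − Q = 35357670 − 9694845 = 25662825.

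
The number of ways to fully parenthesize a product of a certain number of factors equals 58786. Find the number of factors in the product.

Parenthesizations of m factors are counted by C_{m−1}; 58786 = C_11.
So the index is 11, and the number of factors is 11 + 1 = 12.

12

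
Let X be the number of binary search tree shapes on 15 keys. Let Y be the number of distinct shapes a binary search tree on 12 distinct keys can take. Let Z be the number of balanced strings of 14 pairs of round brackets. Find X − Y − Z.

6812393

There are C_n binary search tree shapes on n keys; with n = 15 that is C_15. So X = C_15 = 9694845.
Rooted binary trees with 12 nodes (each child slot possibly empty) number C_12. So Y = C_12 = 208012.
Balanced strings of n pairs of brackets are counted by C_n; here n = 14. So Z = C_14 = 2674440.
X − Y − Z = 9694845 − 208012 − 2674440 = 6812393.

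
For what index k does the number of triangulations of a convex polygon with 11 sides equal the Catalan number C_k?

The number of triangulations of an 11-gon is the Catalan number C_9 (index = sides − 2).

9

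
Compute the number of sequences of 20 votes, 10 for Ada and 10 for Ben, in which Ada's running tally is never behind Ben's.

Ballot sequences with n votes each where one side never trails are Dyck words, counted by C_n; here n = 10.
C_10 = 16796.

16796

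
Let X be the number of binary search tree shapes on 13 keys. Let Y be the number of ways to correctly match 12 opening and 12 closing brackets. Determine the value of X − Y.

There are C_n binary search tree shapes on n keys; with n = 13 that is C_13. So X = C_13 = 742900.
A balanced arrangement of 12 bracket pairs is a Dyck word of semilength 12, so the count is C_12. So Y = C_12 = 208012.
X − Y = 742900 − 208012 = 534888.

534888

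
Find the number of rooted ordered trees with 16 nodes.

9694845

A rooted plane tree on 16 nodes has 15 edges, and such trees are counted by C_15.
C_15 = C(30,15)/16 = 155117520/16 = 9694845.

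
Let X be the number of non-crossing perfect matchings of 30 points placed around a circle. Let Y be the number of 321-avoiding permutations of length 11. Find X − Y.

Pairing 30 circle points by 15 non-crossing chords gives C_15 matchings. So X = C_15 = 9694845.
For any fixed pattern of length 3, the pattern-avoiding permutations of [11] number C_11. So Y = C_11 = 58786.
X − Y = 9694845 − 58786 = 9636059.

9636059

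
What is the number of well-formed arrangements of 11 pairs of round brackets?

58786

Balanced strings of n pairs of brackets are counted by C_n; here n = 11.
C_11 = C_10 · 2(2·10+1)/(10+2) = 16796 · 42/12 = 58786.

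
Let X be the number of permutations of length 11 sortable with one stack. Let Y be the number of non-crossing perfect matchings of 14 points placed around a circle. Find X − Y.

Stack-sortable permutations are exactly the 231-avoiding ones, counted by C_n; here n = 11. So X = C_11 = 58786.
Pairing 14 circle points by 7 non-crossing chords gives C_7 matchings. So Y = C_7 = 429.
X − Y = 58786 − 429 = 58357.

58357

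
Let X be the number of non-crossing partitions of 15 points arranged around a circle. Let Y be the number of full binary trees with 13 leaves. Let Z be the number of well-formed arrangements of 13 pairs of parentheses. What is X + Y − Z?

The non-crossing partitions of [15] form a lattice of size C_15. So X = C_15 = 9694845.
Full binary trees with 13 leaves have 13−1 = 12 internal nodes, so there are C_12 of them. So Y = C_12 = 208012.
Balanced strings of n pairs of brackets are counted by C_n; here n = 13. So Z = C_13 = 742900.
X + Y − Z = 9694845 + 208012 − 742900 = 9159957.

9159957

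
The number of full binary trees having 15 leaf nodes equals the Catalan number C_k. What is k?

14

Full binary trees with 15 leaves have 15−1 = 14 internal nodes, so there are C_14 of them.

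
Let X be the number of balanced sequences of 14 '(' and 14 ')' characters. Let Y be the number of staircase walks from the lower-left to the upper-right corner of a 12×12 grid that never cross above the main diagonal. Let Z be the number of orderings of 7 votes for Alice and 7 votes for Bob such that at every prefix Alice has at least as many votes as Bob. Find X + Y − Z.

2882023

A balanced arrangement of 14 bracket pairs is a Dyck word of semilength 14, so the count is C_14. So X = C_14 = 2674440.
Sub-diagonal monotone paths from (0,0) to (12,12) biject with Dyck paths of semilength 12, giving C_12. So Y = C_12 = 208012.
Ballot sequences with n votes each where one side never trails are Dyck words, counted by C_n; here n = 7. So Z = C_7 = 429.
X + Y − Z = 2674440 + 208012 − 429 = 2882023.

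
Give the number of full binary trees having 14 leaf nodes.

742900

A full binary tree with L leaves has L−1 internal nodes and is counted by C_{L−1}; L = 14 gives C_13.
C_13 = C(26,13)/14 = 10400600/14 = 742900.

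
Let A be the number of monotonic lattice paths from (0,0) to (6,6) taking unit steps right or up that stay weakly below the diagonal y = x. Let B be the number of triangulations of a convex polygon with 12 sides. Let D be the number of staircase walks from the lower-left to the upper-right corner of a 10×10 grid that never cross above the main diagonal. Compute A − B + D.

Monotone paths in an n×n grid that stay weakly below the diagonal are counted by C_n; here n = 6. So A = C_6 = 132.
Triangulations of a convex m-gon are counted by C_{m−2}; with m = 12 this is C_10. So B = C_10 = 16796.
Monotone paths in an n×n grid that stay weakly below the diagonal are counted by C_n; here n = 10. So D = C_10 = 16796.
A − B + D = 132 − 16796 + 16796 = 132.

132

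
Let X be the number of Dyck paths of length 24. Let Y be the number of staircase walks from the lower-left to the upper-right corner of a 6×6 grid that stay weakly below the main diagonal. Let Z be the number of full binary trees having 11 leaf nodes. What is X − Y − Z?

191084

Dyck paths of semilength n (length 2n) are counted by C_n; here n = 12. So X = C_12 = 208012.
Sub-diagonal monotone paths from (0,0) to (6,6) biject with Dyck paths of semilength 6, giving C_6. So Y = C_6 = 132.
Full binary trees with 11 leaves have 11−1 = 10 internal nodes, so there are C_10 of them. So Z = C_10 = 16796.
X − Y − Z = 208012 − 132 − 16796 = 191084.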